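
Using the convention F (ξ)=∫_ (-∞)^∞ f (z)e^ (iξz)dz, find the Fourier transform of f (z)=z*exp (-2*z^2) sqrt (2)*I*sqrt (pi)*ξ*exp (-ξ^2/8)/8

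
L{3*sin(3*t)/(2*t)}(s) 3*atan(3/s)/2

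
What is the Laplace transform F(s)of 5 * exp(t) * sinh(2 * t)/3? 10/(3 * ((s - 1)^2-4))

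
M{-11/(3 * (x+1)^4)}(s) 11 * pi * (s - 3) * (s - 2) * (s - 1)/(18 * sin(pi * s))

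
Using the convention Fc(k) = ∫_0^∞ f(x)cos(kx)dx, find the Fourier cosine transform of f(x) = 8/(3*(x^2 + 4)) 2*pi*exp(-2*k)/3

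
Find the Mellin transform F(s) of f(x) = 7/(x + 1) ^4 7 * gamma(s) * gamma(4 - s) /6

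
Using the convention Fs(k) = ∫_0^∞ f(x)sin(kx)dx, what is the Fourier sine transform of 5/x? 5 * pi/2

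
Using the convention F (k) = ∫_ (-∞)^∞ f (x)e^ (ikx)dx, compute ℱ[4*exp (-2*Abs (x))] 16/ (k^2 + 4)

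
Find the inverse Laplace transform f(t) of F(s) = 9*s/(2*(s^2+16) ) 9*cos(4*t) /2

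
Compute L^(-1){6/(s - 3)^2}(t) 6*t*exp(3*t)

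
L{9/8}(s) 9/(8*s)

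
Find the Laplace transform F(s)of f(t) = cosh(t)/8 s/(8*(s^2 - 1))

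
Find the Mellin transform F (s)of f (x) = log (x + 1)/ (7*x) -pi*csc (pi*s)/ (7*s - 7)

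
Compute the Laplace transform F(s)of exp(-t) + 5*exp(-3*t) 1/(s + 1) + 5/(s + 3)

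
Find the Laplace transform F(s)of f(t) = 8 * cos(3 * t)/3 8 * s/(3 * (s^2 + 9))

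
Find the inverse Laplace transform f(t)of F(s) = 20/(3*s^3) 10*t^2/3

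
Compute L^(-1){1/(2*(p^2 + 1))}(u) sin(u)/2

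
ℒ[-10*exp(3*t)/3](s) -10/(3*s - 9)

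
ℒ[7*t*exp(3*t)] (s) 7/(s - 3)^2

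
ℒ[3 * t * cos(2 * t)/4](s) 3 * (s^2-4)/(4 * (s^2+4)^2)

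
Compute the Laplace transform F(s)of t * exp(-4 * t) (s + 4)^(-2)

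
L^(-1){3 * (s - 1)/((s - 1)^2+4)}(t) 3 * exp(t) * cos(2 * t)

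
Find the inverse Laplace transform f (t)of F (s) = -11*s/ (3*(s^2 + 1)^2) -11*t*sin (t)/6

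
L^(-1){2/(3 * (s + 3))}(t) 2 * exp(-3 * t)/3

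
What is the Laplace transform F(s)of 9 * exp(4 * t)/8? 9/(8 * (s - 4))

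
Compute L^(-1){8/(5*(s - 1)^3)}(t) 4*t^2*exp(t)/5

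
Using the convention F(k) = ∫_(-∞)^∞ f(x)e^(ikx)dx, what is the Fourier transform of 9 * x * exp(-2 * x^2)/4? 9 * sqrt(2) * I * sqrt(pi) * k * exp(-k^2/8)/32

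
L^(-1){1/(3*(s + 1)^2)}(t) t*exp(-t)/3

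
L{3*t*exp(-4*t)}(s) 3/(s + 4)^2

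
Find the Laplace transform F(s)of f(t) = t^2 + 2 2/s^3 + 2/s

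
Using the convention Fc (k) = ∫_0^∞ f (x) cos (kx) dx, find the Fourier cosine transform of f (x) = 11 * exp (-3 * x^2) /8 11 * sqrt (3) * sqrt (pi) * exp (-k^2/12) /48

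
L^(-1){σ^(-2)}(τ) τ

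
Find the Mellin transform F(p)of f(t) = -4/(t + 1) -4*pi*csc(pi*p)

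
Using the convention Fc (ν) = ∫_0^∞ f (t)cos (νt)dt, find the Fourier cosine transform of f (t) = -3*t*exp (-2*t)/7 3*(ν^2 - 4)/ (7*(ν^2 + 4)^2)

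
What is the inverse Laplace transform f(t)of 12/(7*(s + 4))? 12*exp(-4*t)/7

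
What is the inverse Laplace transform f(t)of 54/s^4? 9*t^3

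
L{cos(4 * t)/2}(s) s/(2 * (s^2 + 16))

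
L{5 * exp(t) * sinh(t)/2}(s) 5/(2 * s * (s - 2))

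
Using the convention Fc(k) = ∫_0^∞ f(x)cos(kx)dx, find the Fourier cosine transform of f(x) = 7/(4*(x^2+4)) 7*pi*exp(-2*k)/16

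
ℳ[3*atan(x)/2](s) -3*pi*sec(pi*s/2)/(4*s)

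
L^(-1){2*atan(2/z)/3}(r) 2*sin(2*r)/(3*r)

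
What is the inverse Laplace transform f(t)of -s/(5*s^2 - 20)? -cosh(2*t)/5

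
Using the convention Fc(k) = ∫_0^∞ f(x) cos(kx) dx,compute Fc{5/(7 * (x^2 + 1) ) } 5 * pi * exp(-k) /14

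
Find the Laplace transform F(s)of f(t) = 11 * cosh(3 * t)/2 11 * s/(2 * (s^2 - 9))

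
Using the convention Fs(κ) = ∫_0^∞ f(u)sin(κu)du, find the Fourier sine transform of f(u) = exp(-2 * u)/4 κ/(4 * (κ^2+4))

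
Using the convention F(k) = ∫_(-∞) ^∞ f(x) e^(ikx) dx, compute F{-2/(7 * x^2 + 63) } -2 * pi * exp(-3 * Abs(k) ) /21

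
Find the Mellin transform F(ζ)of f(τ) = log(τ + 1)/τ -pi*csc(pi*ζ)/(ζ - 1)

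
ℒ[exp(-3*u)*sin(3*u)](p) 3/((p+3)^2+9)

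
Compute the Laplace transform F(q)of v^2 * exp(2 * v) 2/(q - 2)^3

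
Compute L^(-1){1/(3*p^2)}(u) u/3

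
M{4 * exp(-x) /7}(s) 4 * gamma(s) /7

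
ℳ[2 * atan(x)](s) -pi * sec(pi * s/2)/s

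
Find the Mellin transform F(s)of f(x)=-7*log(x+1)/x 7*pi*csc(pi*s)/(s - 1)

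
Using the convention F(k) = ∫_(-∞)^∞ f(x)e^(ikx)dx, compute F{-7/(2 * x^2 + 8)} -7 * pi * exp(-2 * Abs(k))/4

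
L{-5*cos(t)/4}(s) -5*s/(4*s^2 + 4)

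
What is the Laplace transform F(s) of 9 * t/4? 9/(4 * s^2) 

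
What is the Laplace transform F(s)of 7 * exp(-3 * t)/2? 7/(2 * (s+3))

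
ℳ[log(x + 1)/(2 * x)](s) -pi * csc(pi * s)/(2 * s - 2)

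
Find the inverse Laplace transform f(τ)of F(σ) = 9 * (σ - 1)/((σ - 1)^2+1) 9 * exp(τ) * cos(τ)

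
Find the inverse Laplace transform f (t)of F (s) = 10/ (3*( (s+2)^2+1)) 10*exp (-2*t)*sin (t)/3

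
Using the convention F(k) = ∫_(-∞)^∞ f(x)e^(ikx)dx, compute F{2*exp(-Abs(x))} 4/(k^2 + 1)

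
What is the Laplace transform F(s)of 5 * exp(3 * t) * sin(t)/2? 5/(2 * ((s - 3)^2+1))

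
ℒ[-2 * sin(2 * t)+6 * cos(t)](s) 6 * s/(s^2+1) - 4/(s^2+4)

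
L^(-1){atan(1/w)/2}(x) sin(x)/(2 * x)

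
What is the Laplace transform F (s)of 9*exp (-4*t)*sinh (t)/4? 9/ (4*( (s + 4)^2-1))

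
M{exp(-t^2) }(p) gamma(p/2) /2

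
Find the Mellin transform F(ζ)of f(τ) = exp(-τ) gamma(ζ)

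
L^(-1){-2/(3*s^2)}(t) -2*t/3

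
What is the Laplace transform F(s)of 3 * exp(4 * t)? 3/(s - 4)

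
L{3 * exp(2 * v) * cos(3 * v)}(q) 3 * (q - 2)/((q - 2)^2 + 9)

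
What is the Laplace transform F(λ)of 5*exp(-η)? 5/(λ + 1)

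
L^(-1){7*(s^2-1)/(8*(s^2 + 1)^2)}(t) 7*t*cos(t)/8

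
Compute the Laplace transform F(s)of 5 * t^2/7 10/(7 * s^3)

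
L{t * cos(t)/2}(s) (s^2 - 1)/(2 * (s^2 + 1)^2)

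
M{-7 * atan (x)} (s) 7 * pi * sec (pi * s/2)/ (2 * s)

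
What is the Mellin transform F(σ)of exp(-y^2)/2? gamma(σ/2)/4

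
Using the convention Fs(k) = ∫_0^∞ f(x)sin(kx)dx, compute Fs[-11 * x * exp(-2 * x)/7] -44 * k/(7 * (k^2 + 4)^2)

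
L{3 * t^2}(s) 6/s^3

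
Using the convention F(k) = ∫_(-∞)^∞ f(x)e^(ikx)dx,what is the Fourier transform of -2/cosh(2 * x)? -pi/cosh(pi * k/4)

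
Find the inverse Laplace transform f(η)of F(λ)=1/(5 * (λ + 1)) exp(-η)/5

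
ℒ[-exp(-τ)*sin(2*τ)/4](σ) -1/(2*(σ + 1)^2 + 8)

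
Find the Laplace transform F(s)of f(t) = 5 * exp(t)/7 5/(7 * (s - 1))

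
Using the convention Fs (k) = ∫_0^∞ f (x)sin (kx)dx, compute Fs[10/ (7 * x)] 5 * pi/7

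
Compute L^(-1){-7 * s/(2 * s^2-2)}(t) -7 * cosh(t)/2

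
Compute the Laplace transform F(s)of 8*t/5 8/(5*s^2)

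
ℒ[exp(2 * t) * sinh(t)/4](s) 1/(4 * ((s - 2)^2-1))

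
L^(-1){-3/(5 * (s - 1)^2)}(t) -3 * t * exp(t)/5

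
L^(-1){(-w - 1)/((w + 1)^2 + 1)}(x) -exp(-x) * cos(x)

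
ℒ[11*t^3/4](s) 33/(2*s^4)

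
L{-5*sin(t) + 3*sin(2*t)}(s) 6/(s^2 + 4) - 5/(s^2 + 1)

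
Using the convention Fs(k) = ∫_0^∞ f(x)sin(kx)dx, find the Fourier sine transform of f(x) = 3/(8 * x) 3 * pi/16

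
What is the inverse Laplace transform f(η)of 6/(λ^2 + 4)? 3 * sin(2 * η)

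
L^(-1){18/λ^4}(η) 3 * η^3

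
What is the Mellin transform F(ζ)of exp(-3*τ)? gamma(ζ)/3^ζ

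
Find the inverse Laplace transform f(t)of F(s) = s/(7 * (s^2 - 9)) cosh(3 * t)/7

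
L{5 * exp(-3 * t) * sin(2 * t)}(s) 10/((s + 3)^2 + 4)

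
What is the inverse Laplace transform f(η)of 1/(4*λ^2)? η/4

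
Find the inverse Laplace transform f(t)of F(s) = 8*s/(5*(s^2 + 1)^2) 4*t*sin(t)/5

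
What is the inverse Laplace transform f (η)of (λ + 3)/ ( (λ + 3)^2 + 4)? exp (-3*η)*cos (2*η)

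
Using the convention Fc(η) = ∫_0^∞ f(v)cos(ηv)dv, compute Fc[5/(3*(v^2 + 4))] 5*pi*exp(-2*η)/12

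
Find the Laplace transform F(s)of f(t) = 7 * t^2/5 14/(5 * s^3)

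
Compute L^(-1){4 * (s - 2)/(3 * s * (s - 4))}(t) 4 * exp(2 * t) * cosh(2 * t)/3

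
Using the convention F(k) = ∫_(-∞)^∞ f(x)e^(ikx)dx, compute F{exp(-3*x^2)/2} sqrt(3)*sqrt(pi)*exp(-k^2/12)/6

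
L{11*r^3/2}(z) 33/z^4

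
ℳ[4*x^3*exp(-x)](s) 4*gamma(s + 3)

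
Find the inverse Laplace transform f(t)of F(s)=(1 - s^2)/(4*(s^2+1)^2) -t*cos(t)/4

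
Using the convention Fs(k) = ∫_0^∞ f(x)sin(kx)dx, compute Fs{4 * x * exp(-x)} 8 * k/(k^2 + 1)^2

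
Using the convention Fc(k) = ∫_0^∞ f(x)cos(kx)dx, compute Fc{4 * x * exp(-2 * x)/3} 4 * (4 - k^2)/(3 * (k^2+4)^2)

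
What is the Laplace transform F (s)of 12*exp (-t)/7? 12/ (7*(s + 1))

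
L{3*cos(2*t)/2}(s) 3*s/(2*(s^2 + 4))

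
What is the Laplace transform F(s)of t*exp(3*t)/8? 1/(8*(s - 3)^2)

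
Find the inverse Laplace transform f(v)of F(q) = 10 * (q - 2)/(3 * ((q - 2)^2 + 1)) 10 * exp(2 * v) * cos(v)/3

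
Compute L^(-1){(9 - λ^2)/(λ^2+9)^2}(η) -η * cos(3 * η)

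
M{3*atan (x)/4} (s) -3*pi*sec (pi*s/2)/ (8*s)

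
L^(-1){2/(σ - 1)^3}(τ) τ^2*exp(τ)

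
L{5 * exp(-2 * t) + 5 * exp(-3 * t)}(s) 5/(s + 3) + 5/(s + 2)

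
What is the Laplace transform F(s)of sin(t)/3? 1/(3*(s^2 + 1))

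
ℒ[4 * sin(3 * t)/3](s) 4/(s^2 + 9)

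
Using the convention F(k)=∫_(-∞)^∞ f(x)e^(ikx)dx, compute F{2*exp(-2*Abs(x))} 8/(k^2 + 4)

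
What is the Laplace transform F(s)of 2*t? 2/s^2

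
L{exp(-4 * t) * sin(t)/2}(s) 1/(2 * ((s + 4)^2 + 1))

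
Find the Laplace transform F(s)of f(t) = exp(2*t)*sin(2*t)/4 1/(2*((s - 2)^2 + 4))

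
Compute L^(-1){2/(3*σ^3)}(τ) τ^2/3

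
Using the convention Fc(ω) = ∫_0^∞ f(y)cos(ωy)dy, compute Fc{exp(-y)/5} 1/(5*(ω^2 + 1))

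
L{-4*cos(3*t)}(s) -4*s/(s^2 + 9)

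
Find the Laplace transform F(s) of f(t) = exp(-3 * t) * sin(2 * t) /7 2/(7 * ((s+3) ^2+4) ) 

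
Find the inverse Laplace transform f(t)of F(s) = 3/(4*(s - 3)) 3*exp(3*t)/4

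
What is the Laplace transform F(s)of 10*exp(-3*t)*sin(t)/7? 10/(7*((s + 3)^2 + 1))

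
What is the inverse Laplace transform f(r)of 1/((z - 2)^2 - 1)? exp(2*r)*sinh(r)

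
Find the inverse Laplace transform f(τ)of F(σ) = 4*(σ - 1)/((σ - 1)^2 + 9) 4*exp(τ)*cos(3*τ)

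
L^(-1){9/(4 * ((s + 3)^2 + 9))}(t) 3 * exp(-3 * t) * sin(3 * t)/4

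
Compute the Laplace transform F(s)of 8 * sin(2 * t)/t 8 * atan(2/s)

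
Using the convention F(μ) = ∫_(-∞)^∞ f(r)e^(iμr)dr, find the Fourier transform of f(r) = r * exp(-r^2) I * sqrt(pi) * μ * exp(-μ^2/4)/2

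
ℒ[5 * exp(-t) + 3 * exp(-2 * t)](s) 5/(s + 1) + 3/(s + 2)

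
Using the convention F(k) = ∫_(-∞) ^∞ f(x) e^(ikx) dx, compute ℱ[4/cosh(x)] 4 * pi/cosh(pi * k/2) 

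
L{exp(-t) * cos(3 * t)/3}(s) (s + 1)/(3 * ((s + 1)^2 + 9))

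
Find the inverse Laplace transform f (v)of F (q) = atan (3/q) sin (3*v)/v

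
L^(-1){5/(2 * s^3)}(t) 5 * t^2/4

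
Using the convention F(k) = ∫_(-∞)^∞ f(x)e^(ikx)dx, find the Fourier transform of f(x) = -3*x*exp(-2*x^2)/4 -3*sqrt(2)*I*sqrt(pi)*k*exp(-k^2/8)/32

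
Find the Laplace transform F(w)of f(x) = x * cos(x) (w^2 - 1)/(w^2 + 1)^2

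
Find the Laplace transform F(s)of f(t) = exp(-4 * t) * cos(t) (s + 4)/((s + 4)^2 + 1)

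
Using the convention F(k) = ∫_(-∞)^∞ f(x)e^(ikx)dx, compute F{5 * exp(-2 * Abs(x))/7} 20/(7 * (k^2 + 4))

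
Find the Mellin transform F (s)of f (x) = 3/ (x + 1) 3*pi*csc (pi*s)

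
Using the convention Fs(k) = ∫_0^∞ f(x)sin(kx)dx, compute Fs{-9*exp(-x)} -9*k/(k^2 + 1)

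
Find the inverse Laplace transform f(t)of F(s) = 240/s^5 10*t^4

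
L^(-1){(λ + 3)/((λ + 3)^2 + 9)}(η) exp(-3*η)*cos(3*η)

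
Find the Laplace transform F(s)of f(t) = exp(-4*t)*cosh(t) (s+4)/((s+4)^2 - 1)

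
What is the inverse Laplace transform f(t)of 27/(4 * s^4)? 9 * t^3/8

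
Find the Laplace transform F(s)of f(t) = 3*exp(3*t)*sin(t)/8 3/(8*((s - 3)^2+1))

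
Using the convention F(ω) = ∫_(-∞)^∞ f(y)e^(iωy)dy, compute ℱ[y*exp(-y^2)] I*sqrt(pi)*ω*exp(-ω^2/4)/2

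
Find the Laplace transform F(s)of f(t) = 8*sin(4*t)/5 32/(5*(s^2 + 16))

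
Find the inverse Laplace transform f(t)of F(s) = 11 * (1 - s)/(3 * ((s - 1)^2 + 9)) -11 * exp(t) * cos(3 * t)/3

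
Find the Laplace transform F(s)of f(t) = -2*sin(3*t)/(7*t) -2*atan(3/s)/7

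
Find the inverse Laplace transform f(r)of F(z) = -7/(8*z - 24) -7*exp(3*r)/8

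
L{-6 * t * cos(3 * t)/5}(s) 6 * (9 - s^2)/(5 * (s^2+9)^2)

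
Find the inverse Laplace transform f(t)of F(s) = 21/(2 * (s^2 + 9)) 7 * sin(3 * t)/2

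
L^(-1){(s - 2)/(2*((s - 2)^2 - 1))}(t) exp(2*t)*cosh(t)/2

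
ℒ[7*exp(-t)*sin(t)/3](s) 7/(3*((s+1)^2+1))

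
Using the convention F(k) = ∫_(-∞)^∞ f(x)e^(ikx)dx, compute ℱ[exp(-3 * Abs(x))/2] 3/(k^2 + 9)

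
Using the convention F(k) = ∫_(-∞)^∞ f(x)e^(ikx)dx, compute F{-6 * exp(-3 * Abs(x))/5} -36/(5 * k^2 + 45)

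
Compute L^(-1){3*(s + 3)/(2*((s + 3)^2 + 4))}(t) 3*exp(-3*t)*cos(2*t)/2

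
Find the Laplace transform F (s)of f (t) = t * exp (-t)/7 1/ (7 * (s + 1)^2)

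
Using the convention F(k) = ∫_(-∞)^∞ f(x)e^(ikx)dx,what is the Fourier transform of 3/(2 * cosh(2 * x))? 3 * pi/(4 * cosh(pi * k/4))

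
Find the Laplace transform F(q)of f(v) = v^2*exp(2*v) 2/(q - 2)^3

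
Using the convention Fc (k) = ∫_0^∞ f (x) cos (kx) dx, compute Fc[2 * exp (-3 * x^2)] sqrt (3) * sqrt (pi) * exp (-k^2/12) /3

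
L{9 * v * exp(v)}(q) 9/(q - 1)^2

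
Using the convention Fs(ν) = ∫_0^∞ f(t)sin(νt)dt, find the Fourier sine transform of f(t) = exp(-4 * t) ν/(ν^2 + 16)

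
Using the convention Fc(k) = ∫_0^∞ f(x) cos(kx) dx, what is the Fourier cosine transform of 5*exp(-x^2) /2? 5*sqrt(pi)*exp(-k^2/4) /4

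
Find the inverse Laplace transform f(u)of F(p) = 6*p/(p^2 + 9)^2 u*sin(3*u)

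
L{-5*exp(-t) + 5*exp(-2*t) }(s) 5/(s + 2) - 5/(s + 1) 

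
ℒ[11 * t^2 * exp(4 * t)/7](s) 22/(7 * (s - 4)^3)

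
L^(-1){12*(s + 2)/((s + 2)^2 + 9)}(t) 12*exp(-2*t)*cos(3*t)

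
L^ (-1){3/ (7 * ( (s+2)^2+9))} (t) exp (-2 * t) * sin (3 * t)/7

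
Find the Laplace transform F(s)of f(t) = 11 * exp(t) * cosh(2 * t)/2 11 * (s - 1)/(2 * ((s - 1)^2 - 4))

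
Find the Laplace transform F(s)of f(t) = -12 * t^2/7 -24/(7 * s^3)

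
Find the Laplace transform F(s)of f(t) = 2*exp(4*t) 2/(s - 4)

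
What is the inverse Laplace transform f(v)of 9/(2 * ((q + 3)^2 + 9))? 3 * exp(-3 * v) * sin(3 * v)/2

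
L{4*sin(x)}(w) 4/(w^2 + 1)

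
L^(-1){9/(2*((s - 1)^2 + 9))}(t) 3*exp(t)*sin(3*t)/2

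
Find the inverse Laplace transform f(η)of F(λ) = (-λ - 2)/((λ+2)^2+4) -exp(-2 * η) * cos(2 * η)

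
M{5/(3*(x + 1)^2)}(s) -5*pi*(s - 1)/(3*sin(pi*s))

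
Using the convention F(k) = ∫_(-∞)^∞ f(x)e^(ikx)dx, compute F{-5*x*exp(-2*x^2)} -5*sqrt(2)*I*sqrt(pi)*k*exp(-k^2/8)/8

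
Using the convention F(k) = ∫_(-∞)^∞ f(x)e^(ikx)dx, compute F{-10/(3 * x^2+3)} -10 * pi * exp(-Abs(k))/3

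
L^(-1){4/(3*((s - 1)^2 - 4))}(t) 2*exp(t)*sinh(2*t)/3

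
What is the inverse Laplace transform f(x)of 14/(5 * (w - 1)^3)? 7 * x^2 * exp(x)/5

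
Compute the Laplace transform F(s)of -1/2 -1/(2 * s)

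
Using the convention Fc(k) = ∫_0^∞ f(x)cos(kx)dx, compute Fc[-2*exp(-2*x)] -4/(k^2 + 4)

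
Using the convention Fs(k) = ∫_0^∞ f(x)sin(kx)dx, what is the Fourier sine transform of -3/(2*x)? -3*pi/4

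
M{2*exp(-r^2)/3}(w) gamma(w/2)/3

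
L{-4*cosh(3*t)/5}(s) -4*s/(5*s^2 - 45)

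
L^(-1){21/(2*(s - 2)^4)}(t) 7*t^3*exp(2*t)/4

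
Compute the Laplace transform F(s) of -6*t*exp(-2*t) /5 -6/(5*(s + 2) ^2) 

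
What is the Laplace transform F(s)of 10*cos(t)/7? 10*s/(7*(s^2 + 1))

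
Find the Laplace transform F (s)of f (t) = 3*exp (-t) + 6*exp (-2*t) 6/ (s + 2) + 3/ (s + 1)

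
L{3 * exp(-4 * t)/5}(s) 3/(5 * (s + 4))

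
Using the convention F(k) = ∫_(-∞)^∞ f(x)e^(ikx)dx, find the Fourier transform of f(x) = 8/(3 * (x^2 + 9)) 8 * pi * exp(-3 * Abs(k))/9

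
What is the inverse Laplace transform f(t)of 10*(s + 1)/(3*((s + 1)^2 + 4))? 10*exp(-t)*cos(2*t)/3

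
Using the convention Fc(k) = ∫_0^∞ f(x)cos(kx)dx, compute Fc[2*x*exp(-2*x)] 2*(4 - k^2)/(k^2 + 4)^2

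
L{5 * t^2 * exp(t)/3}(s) 10/(3 * (s - 1)^3)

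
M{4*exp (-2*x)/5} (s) 2^ (2 - s)*gamma (s)/5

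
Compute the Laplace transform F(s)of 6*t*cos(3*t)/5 6*(s^2 - 9)/(5*(s^2+9)^2)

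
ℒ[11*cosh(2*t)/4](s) 11*s/(4*(s^2-4))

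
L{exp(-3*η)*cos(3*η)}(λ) (λ+3)/((λ+3)^2+9)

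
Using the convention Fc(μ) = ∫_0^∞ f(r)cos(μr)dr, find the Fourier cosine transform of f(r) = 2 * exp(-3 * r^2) sqrt(3) * sqrt(pi) * exp(-μ^2/12)/3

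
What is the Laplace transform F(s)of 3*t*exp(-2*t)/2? 3/(2*(s+2)^2)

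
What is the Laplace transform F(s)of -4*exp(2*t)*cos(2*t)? 4*(2 - s)/((s - 2)^2 + 4)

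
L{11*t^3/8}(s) 33/(4*s^4)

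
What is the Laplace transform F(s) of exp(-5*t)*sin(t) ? 1/((s + 5) ^2 + 1) 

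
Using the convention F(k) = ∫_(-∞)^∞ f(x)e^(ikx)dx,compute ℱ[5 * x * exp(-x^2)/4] 5 * I * sqrt(pi) * k * exp(-k^2/4)/8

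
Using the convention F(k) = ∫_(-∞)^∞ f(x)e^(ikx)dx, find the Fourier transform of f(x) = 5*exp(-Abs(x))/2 5/(k^2 + 1)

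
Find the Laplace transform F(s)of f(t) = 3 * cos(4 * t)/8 3 * s/(8 * (s^2 + 16))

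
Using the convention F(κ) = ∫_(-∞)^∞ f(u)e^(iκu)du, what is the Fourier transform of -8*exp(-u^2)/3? -8*sqrt(pi)*exp(-κ^2/4)/3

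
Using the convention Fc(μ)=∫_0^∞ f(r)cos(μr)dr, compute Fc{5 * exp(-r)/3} 5/(3 * (μ^2 + 1))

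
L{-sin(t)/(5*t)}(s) -atan(1/s)/5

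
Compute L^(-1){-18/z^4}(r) -3*r^3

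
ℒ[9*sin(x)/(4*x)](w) 9*atan(1/w)/4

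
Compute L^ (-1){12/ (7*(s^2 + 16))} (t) 3*sin (4*t)/7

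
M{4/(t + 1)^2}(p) -4*pi*(p - 1)/sin(pi*p)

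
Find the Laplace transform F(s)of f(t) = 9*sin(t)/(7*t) 9*atan(1/s)/7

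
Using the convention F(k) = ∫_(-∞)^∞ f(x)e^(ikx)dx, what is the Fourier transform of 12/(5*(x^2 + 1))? 12*pi*exp(-Abs(k))/5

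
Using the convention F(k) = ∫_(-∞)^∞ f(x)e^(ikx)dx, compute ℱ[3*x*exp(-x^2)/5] 3*I*sqrt(pi)*k*exp(-k^2/4)/10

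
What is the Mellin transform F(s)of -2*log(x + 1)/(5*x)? 2*pi*csc(pi*s)/(5*(s - 1))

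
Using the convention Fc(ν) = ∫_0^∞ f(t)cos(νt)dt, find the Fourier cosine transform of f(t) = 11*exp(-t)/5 11/(5*(ν^2 + 1))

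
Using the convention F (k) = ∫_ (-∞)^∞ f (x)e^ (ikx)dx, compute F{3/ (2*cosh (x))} 3*pi/ (2*cosh (pi*k/2))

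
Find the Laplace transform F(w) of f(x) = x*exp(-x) (w + 1) ^(-2) 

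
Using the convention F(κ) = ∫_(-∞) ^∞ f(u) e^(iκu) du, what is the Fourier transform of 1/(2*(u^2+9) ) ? pi*exp(-3*Abs(κ) ) /6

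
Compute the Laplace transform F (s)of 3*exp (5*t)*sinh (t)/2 3/ (2*( (s - 5)^2 - 1))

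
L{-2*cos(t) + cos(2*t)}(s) s/(s^2 + 4) - 2*s/(s^2 + 1)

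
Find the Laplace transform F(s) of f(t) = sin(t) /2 1/(2*(s^2 + 1) ) 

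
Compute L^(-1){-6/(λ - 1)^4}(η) -η^3 * exp(η)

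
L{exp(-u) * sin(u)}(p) 1/((p + 1)^2 + 1)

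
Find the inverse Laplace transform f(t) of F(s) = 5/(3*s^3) 5*t^2/6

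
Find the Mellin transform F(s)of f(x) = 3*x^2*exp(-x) 3*gamma(s + 2)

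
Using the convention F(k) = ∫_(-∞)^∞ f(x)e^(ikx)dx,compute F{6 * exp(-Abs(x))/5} 12/(5 * (k^2 + 1))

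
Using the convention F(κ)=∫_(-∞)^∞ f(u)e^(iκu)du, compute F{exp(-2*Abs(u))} 4/(κ^2 + 4)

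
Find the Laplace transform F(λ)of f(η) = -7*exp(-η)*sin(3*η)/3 -7/((λ + 1)^2 + 9)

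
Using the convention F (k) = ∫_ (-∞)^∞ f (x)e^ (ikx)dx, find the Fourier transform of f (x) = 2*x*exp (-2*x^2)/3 sqrt (2)*I*sqrt (pi)*k*exp (-k^2/8)/12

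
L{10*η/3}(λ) 10/(3*λ^2)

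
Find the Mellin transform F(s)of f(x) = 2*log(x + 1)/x -2*pi*csc(pi*s)/(s - 1)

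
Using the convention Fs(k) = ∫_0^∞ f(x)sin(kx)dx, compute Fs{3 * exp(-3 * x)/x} 3 * atan(k/3)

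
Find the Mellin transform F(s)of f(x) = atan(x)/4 -pi * sec(pi * s/2)/(8 * s)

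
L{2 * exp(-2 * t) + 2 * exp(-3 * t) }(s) 2/(s + 2) + 2/(s + 3) 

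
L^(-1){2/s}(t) 2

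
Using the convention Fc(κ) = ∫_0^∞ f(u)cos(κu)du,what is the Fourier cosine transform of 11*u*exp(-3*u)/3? 11*(9 - κ^2)/(3*(κ^2 + 9)^2)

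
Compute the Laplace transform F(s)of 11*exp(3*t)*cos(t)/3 11*(s - 3)/(3*((s - 3)^2 + 1))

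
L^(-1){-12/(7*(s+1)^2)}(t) -12*t*exp(-t)/7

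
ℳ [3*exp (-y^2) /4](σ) 3*gamma (σ/2) /8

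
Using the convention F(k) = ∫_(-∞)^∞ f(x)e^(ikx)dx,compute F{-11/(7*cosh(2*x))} -11*pi/(14*cosh(pi*k/4))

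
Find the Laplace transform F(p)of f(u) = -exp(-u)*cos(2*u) (-p - 1)/((p + 1)^2 + 4)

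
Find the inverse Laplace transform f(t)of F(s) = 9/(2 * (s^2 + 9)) 3 * sin(3 * t)/2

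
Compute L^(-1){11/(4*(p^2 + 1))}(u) 11*sin(u)/4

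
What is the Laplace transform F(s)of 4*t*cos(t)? 4*(s^2 - 1)/(s^2 + 1)^2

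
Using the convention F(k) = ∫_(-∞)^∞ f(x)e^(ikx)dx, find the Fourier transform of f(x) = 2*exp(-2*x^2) sqrt(2)*sqrt(pi)*exp(-k^2/8)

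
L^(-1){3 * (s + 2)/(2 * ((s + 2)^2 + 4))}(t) 3 * exp(-2 * t) * cos(2 * t)/2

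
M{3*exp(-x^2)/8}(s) 3*gamma(s/2)/16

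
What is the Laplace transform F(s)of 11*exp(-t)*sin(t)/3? 11/(3*((s + 1)^2 + 1))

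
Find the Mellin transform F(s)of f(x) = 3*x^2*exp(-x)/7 3*gamma(s + 2)/7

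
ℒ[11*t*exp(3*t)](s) 11/(s - 3)^2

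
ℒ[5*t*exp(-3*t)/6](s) 5/(6*(s + 3)^2)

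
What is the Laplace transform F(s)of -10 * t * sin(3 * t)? -60 * s/(s^2 + 9)^2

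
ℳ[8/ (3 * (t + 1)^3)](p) 4 * pi * (p - 2) * (p - 1)/ (3 * sin (pi * p))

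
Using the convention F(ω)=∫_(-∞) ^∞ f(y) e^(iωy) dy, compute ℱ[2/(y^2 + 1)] 2 * pi * exp(-Abs(ω) ) 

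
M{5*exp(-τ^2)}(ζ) 5*gamma(ζ/2)/2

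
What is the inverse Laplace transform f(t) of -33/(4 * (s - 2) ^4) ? -11 * t^3 * exp(2 * t) /8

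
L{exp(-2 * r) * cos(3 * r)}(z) (z + 2)/((z + 2)^2 + 9)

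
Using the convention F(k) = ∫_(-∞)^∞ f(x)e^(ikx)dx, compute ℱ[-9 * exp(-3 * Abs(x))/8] -27/(4 * k^2 + 36)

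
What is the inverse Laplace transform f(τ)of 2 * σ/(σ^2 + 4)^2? τ * sin(2 * τ)/2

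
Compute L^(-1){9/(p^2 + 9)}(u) 3*sin(3*u)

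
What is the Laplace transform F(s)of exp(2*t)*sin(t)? 1/((s - 2)^2+1)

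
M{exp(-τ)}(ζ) gamma(ζ)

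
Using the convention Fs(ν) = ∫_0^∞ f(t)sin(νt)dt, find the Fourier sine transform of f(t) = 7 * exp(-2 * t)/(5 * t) 7 * atan(ν/2)/5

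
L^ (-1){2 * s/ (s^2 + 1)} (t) 2 * cos (t)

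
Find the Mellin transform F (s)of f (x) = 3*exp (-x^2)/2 3*gamma (s/2)/4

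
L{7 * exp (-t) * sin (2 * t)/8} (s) 7/ (4 * ( (s + 1)^2 + 4))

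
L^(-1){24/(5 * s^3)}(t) 12 * t^2/5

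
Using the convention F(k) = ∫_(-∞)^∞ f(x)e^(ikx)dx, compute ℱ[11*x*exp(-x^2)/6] 11*I*sqrt(pi)*k*exp(-k^2/4)/12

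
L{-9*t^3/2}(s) -27/s^4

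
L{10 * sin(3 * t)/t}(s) 10 * atan(3/s)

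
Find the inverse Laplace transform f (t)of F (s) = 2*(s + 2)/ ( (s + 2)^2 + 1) 2*exp (-2*t)*cos (t)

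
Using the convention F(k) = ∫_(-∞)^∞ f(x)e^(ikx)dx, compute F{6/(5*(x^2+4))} 3*pi*exp(-2*Abs(k))/5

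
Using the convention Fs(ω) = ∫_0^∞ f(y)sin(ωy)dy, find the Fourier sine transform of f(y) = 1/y pi/2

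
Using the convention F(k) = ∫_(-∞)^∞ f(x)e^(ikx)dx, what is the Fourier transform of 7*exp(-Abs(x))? 14/(k^2 + 1)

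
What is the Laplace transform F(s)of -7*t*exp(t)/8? -7/(8*(s - 1)^2)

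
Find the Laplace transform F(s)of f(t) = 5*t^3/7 30/(7*s^4)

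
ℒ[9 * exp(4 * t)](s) 9/(s - 4)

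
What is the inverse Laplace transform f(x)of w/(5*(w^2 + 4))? cos(2*x)/5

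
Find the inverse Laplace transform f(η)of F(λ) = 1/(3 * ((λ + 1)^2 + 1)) exp(-η) * sin(η)/3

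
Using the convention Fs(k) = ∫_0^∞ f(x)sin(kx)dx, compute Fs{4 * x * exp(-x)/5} 8 * k/(5 * (k^2 + 1)^2)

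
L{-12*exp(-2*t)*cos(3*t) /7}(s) 12*(-s - 2) /(7*((s + 2) ^2 + 9) ) 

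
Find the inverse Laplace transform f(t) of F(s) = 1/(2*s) 1/2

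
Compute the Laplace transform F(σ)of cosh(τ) σ/(σ^2 - 1)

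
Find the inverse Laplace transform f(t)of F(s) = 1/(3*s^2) t/3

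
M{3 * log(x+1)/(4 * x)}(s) -3 * pi * csc(pi * s)/(4 * s - 4)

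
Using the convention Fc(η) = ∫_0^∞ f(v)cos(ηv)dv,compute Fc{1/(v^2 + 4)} pi*exp(-2*η)/4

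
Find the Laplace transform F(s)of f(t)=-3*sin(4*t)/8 -3/(2*s^2 + 32)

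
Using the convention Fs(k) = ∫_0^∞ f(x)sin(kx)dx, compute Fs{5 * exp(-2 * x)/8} 5 * k/(8 * (k^2 + 4))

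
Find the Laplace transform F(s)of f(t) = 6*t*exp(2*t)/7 6/(7*(s - 2)^2)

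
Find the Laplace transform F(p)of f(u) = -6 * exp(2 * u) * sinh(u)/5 -6/(5 * (p - 2)^2 - 5)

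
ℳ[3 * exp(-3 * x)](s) 3^(1 - s) * gamma(s)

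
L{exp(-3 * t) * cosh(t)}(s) (s + 3)/((s + 3)^2 - 1)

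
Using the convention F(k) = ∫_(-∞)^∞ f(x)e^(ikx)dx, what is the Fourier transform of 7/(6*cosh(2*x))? 7*pi/(12*cosh(pi*k/4))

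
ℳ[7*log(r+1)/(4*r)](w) -7*pi*csc(pi*w)/(4*w - 4)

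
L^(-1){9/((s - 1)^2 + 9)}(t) 3*exp(t)*sin(3*t)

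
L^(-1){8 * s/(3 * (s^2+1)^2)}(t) 4 * t * sin(t)/3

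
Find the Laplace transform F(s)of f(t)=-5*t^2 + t s^(-2)-10/s^3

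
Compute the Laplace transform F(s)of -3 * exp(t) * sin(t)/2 -3/(2 * (s - 1)^2+2)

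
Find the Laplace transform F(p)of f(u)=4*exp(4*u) 4/(p - 4)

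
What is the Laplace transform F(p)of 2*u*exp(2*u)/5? 2/(5*(p - 2)^2)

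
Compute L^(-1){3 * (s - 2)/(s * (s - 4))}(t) 3 * exp(2 * t) * cosh(2 * t)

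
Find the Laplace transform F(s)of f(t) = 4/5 4/(5 * s)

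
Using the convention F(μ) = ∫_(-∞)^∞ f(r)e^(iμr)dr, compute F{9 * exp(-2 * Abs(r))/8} 9/(2 * (μ^2+4))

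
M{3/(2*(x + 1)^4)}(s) gamma(s)*gamma(4 - s)/4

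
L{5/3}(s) 5/(3*s)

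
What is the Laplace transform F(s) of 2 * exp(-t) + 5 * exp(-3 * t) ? 2/(s + 1) + 5/(s + 3) 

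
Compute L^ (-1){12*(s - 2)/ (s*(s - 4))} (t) 12*exp (2*t)*cosh (2*t)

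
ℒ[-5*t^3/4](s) -15/(2*s^4)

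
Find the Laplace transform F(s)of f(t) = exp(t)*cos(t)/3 (s - 1)/(3*((s - 1)^2 + 1))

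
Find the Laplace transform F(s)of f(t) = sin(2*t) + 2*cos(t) 2*s/(s^2 + 1) + 2/(s^2 + 4)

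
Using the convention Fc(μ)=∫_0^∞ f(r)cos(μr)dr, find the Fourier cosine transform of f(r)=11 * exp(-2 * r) 22/(μ^2 + 4)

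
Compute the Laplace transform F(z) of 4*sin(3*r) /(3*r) 4*atan(3/z) /3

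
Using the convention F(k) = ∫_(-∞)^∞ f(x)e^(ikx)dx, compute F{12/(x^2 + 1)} 12*pi*exp(-Abs(k))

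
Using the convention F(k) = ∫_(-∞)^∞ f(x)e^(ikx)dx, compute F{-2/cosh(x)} -2 * pi/cosh(pi * k/2)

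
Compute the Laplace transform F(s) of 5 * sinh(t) 5/(s^2 - 1) 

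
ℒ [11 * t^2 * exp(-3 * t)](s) 22/(s+3)^3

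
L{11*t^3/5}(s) 66/(5*s^4)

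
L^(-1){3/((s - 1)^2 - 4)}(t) 3*exp(t)*sinh(2*t)/2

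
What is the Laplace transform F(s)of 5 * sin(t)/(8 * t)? 5 * atan(1/s)/8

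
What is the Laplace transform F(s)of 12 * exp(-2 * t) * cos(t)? 12 * (s + 2)/((s + 2)^2 + 1)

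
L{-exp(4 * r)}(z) -1/(z - 4)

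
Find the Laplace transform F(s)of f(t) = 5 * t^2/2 5/s^3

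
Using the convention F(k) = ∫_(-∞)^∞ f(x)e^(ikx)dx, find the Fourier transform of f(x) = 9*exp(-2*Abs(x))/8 9/(2*(k^2+4))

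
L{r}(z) z^(-2)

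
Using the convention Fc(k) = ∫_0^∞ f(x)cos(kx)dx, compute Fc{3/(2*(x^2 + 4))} 3*pi*exp(-2*k)/8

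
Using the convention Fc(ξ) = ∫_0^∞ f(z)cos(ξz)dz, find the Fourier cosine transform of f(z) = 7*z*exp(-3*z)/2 7*(9 - ξ^2)/(2*(ξ^2 + 9)^2)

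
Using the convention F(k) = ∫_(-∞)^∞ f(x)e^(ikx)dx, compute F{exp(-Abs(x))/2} 1/(k^2+1)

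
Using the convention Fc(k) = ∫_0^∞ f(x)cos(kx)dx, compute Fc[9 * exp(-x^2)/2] 9 * sqrt(pi) * exp(-k^2/4)/4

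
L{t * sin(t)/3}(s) 2 * s/(3 * (s^2 + 1)^2)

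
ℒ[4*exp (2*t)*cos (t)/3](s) 4*(s - 2)/ (3*( (s - 2)^2 + 1))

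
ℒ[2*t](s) 2/s^2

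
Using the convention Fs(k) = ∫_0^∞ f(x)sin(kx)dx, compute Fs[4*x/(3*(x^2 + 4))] 2*pi*exp(-2*k)/3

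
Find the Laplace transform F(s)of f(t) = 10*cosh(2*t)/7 10*s/(7*(s^2 - 4))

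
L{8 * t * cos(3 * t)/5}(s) 8 * (s^2 - 9)/(5 * (s^2 + 9)^2)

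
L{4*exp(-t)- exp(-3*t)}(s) 4/(s + 1) - 1/(s + 3)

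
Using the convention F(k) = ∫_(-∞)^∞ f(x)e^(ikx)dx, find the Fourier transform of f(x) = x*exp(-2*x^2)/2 sqrt(2)*I*sqrt(pi)*k*exp(-k^2/8)/16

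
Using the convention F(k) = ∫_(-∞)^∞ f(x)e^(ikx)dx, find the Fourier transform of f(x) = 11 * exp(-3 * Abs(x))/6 11/(k^2 + 9)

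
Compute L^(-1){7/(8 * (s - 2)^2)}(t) 7 * t * exp(2 * t)/8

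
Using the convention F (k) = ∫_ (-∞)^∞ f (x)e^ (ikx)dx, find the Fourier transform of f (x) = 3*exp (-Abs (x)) 6/ (k^2 + 1)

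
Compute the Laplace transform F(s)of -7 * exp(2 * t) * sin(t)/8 -7/(8 * (s - 2)^2 + 8)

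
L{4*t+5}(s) 5/s+4/s^2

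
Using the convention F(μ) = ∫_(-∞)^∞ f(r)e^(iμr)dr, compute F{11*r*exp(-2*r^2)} 11*sqrt(2)*I*sqrt(pi)*μ*exp(-μ^2/8)/8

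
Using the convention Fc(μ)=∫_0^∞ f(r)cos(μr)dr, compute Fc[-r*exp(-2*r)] (μ^2 - 4)/(μ^2 + 4)^2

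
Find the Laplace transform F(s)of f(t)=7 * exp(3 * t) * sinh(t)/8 7/(8 * ((s - 3)^2 - 1))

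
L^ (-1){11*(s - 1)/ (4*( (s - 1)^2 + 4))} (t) 11*exp (t)*cos (2*t)/4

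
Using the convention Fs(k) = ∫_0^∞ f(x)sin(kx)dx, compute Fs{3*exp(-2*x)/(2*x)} 3*atan(k/2)/2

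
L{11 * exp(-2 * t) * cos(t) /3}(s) 11 * (s + 2) /(3 * ((s + 2) ^2 + 1) ) 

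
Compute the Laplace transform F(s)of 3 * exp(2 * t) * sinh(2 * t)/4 3/(2 * s * (s - 4))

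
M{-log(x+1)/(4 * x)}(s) pi * csc(pi * s)/(4 * (s - 1))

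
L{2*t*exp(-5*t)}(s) 2/(s + 5)^2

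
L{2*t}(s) 2/s^2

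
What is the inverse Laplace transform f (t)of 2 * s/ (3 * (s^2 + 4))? 2 * cos (2 * t)/3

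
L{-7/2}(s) -7/(2 * s)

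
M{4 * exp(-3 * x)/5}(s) 4 * gamma(s)/(5 * 3^s)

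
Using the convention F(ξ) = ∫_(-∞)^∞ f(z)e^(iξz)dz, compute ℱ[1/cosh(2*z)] pi/(2*cosh(pi*ξ/4))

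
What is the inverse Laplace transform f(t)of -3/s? -3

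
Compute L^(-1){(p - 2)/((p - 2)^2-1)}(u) exp(2*u)*cosh(u)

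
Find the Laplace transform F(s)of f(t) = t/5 1/(5 * s^2)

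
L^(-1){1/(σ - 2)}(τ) exp(2 * τ)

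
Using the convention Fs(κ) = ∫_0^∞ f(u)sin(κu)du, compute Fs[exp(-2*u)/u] atan(κ/2)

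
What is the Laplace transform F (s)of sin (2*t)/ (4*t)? atan (2/s)/4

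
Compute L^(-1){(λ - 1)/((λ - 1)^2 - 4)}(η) exp(η) * cosh(2 * η)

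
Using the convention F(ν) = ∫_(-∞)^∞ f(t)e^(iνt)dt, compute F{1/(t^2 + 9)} pi*exp(-3*Abs(ν))/3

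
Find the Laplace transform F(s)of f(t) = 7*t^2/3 14/(3*s^3)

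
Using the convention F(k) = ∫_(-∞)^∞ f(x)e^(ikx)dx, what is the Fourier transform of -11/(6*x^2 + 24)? -11*pi*exp(-2*Abs(k))/12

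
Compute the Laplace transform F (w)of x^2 2/w^3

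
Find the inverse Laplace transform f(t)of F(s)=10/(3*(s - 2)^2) 10*t*exp(2*t)/3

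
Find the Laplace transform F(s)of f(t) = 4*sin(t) 4/(s^2 + 1)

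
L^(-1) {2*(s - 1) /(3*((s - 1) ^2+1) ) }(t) 2*exp(t)*cos(t) /3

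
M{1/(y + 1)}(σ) pi*csc(pi*σ)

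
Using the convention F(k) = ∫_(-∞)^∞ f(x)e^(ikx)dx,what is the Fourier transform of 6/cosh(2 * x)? 3 * pi/cosh(pi * k/4)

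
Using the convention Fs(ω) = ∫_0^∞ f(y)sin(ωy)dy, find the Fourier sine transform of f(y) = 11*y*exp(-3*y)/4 33*ω/(2*(ω^2+9)^2)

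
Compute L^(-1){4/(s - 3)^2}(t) 4*t*exp(3*t)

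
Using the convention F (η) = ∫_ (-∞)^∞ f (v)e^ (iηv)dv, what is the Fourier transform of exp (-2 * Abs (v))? 4/ (η^2 + 4)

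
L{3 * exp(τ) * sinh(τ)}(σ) 3/(σ * (σ - 2))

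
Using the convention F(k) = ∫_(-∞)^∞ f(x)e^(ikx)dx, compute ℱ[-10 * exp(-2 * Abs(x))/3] -40/(3 * k^2+12)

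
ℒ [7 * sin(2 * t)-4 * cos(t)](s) 14/(s^2 + 4)-4 * s/(s^2 + 1)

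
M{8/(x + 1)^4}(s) 4 * gamma(s) * gamma(4 - s)/3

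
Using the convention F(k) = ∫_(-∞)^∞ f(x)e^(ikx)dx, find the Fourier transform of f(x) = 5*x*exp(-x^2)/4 5*I*sqrt(pi)*k*exp(-k^2/4)/8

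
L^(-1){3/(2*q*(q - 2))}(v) 3*exp(v)*sinh(v)/2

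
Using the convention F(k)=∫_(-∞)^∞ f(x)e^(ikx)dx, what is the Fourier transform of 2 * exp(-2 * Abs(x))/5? 8/(5 * (k^2 + 4))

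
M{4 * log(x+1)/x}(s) -4 * pi * csc(pi * s)/(s - 1)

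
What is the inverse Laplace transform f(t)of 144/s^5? 6*t^4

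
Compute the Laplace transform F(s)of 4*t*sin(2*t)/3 16*s/(3*(s^2 + 4)^2)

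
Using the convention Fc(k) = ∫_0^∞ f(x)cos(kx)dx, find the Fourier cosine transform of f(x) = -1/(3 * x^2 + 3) -pi * exp(-k)/6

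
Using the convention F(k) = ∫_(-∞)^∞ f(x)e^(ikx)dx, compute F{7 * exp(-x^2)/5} 7 * sqrt(pi) * exp(-k^2/4)/5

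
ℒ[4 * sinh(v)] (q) 4/(q^2 - 1)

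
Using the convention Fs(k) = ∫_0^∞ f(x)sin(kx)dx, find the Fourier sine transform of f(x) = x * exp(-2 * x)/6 2 * k/(3 * (k^2 + 4)^2)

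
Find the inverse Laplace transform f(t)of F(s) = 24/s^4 4*t^3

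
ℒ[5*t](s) 5/s^2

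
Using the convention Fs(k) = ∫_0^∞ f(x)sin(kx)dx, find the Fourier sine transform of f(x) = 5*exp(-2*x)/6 5*k/(6*(k^2+4))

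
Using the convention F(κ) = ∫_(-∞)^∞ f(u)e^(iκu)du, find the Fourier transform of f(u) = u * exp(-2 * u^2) sqrt(2) * I * sqrt(pi) * κ * exp(-κ^2/8)/8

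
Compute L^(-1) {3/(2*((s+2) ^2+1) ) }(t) 3*exp(-2*t)*sin(t) /2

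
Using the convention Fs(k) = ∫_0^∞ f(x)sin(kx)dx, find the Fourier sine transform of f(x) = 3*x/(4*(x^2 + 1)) 3*pi*exp(-k)/8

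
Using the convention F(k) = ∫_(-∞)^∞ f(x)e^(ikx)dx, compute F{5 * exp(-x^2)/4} 5 * sqrt(pi) * exp(-k^2/4)/4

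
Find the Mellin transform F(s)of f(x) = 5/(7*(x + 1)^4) 5*gamma(s)*gamma(4 - s)/42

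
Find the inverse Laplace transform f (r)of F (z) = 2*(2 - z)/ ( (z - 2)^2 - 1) -2*exp (2*r)*cosh (r)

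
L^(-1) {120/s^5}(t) 5 * t^4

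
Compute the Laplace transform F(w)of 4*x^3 24/w^4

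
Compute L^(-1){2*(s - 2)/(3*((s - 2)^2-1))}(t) 2*exp(2*t)*cosh(t)/3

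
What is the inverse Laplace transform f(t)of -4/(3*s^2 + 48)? -sin(4*t)/3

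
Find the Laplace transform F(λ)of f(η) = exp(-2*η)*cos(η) (λ + 2)/((λ + 2)^2 + 1)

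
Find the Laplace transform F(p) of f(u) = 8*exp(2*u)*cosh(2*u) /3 8*(p - 2) /(3*p*(p - 4) ) 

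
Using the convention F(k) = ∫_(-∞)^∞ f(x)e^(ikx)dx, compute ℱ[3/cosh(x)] 3 * pi/cosh(pi * k/2)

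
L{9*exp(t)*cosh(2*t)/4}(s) 9*(s - 1)/(4*((s - 1)^2 - 4))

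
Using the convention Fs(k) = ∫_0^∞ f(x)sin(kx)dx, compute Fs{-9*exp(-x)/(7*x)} -9*atan(k)/7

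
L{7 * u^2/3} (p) 14/ (3 * p^3)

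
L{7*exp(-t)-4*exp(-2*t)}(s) 7/(s + 1)-4/(s + 2)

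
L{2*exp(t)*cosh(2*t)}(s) 2*(s - 1)/((s - 1)^2 - 4)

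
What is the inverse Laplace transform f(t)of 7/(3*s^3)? 7*t^2/6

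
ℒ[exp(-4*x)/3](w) 1/(3*(w + 4))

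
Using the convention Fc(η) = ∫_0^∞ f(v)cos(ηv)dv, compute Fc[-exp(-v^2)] -sqrt(pi)*exp(-η^2/4)/2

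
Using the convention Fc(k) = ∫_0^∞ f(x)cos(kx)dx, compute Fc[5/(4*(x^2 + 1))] 5*pi*exp(-k)/8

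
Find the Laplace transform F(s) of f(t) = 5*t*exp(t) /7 5/(7*(s - 1) ^2) 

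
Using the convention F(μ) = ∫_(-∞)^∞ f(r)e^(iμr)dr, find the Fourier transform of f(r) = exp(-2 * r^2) sqrt(2) * sqrt(pi) * exp(-μ^2/8)/2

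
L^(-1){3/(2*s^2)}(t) 3*t/2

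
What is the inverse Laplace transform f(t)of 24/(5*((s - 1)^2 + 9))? 8*exp(t)*sin(3*t)/5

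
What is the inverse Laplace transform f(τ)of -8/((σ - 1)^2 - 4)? -4*exp(τ)*sinh(2*τ)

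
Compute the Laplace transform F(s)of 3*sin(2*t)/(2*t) 3*atan(2/s)/2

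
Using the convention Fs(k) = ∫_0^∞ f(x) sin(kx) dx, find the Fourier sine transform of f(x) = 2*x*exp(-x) 4*k/(k^2 + 1) ^2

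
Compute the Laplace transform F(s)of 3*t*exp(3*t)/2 3/(2*(s - 3)^2)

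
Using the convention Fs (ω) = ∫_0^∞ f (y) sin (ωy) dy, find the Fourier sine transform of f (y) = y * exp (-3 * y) 6 * ω/ (ω^2 + 9) ^2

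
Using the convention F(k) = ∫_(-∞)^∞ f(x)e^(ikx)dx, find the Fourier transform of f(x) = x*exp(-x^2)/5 I*sqrt(pi)*k*exp(-k^2/4)/10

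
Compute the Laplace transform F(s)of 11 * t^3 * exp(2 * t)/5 66/(5 * (s - 2)^4)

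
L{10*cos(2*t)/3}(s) 10*s/(3*(s^2 + 4))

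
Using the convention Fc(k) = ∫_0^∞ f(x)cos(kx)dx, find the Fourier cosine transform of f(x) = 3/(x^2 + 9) pi * exp(-3 * k)/2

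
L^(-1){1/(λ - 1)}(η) exp(η)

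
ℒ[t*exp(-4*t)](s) (s + 4)^(-2)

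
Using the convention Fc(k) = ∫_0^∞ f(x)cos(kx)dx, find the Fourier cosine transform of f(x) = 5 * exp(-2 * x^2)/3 5 * sqrt(2) * sqrt(pi) * exp(-k^2/8)/12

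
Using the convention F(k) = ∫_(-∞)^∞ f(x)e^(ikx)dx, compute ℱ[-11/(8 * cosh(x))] -11 * pi/(8 * cosh(pi * k/2))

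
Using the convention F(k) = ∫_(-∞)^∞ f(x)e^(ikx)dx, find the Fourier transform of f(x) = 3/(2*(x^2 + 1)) 3*pi*exp(-Abs(k))/2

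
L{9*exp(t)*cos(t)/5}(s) 9*(s - 1)/(5*((s - 1)^2+1))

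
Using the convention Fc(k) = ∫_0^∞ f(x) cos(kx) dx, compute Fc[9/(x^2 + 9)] 3 * pi * exp(-3 * k) /2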